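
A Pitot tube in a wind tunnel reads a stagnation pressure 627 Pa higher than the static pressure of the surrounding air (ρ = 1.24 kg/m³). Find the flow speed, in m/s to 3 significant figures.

The dynamic pressure equals the rise in static pressure at the stagnation point: ΔP = ½ρv².
v = √(2ΔP/ρ) = √(2·627/1.24) = 31.8 m/s.

v ≈ 31.8 m/s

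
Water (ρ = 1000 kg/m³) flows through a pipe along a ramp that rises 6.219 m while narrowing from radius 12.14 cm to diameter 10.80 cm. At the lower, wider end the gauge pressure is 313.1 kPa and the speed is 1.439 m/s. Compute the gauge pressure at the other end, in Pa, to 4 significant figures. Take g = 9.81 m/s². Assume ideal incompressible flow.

P₂ = 226700 Pa

The volume flow rate is constant, so v₂ = (A₁/A₂)v₁ = (463.0/91.61)·1.439 = 7.273 m/s.
Applying Bernoulli between the two ends and solving for P₂: P₂ = P₁ + ½ρ(v₁² − v₂²) − ρgΔh.
P₂ = 313100 + ½·1000·(1.439² − 7.273²) − 1000·9.81·(+6.219) = 313100 + (-25410) − (61010) = 226700 Pa.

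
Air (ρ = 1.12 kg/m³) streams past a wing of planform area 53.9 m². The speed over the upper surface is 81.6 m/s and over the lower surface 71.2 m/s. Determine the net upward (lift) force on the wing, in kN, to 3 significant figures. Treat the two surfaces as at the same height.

48.0 kN

From P + ½ρv² = const at equal height, P_low − P_up = ½ρ(v_up² − v_low²).
ΔP = ½·1.12·(81.6² − 71.2²) = 890 Pa.
Lift = ΔP · A = 890 × 53.9 = 48000 N.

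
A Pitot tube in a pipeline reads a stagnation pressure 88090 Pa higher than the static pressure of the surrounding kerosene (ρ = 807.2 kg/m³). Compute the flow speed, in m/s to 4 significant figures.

v ≈ 14.77 m/s

The dynamic pressure equals the rise in static pressure at the stagnation point: ΔP = ½ρv².
v = √(2ΔP/ρ) = √(2·88090/807.2) = 14.77 m/s.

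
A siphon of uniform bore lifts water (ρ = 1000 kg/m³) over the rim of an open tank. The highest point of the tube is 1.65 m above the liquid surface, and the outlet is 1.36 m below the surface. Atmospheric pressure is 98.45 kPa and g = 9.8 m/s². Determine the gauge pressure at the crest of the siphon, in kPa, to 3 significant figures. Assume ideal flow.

The outlet speed comes from Torricelli: v = √(2g·1.36) = 5.16 m/s.
With constant cross-section the crest speed equals v; applying Bernoulli from the surface up to the crest, P_top = P_atm − ½ρv² − ρg·h_top.
P_top = 98450 − ½·1000·5.16² − 1000·9.8·1.65 = 69000 Pa. So P_gauge = P_top − P_atm = -29500 Pa.

P_gauge ≈ -29.5 kPa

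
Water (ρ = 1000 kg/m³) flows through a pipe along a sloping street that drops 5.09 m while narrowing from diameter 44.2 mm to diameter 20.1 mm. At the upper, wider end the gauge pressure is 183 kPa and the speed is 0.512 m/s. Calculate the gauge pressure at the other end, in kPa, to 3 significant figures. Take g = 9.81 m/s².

Mass conservation (A₁v₁ = A₂v₂) gives v₂ = 0.512 × 15.3/3.17 = 2.48 m/s.
Applying Bernoulli between the two ends and solving for P₂: P₂ = P₁ + ½ρ(v₁² − v₂²) − ρgΔh.
P₂ = 183000 + ½·1000·(0.512² − 2.48²) − 1000·9.81·(−5.09) = 183000 + (-2930) − (-49900) = 230000 Pa.

P₂ ≈ 230 kPa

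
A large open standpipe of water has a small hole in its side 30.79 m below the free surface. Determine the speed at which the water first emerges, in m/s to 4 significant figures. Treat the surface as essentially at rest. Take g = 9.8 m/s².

With the surface at rest and both surface and jet at atmospheric pressure, Bernoulli gives ρg h = ½ρv², so v = √(2gh) = √(2·9.8·30.79) = 24.57 m/s.

24.57 m/s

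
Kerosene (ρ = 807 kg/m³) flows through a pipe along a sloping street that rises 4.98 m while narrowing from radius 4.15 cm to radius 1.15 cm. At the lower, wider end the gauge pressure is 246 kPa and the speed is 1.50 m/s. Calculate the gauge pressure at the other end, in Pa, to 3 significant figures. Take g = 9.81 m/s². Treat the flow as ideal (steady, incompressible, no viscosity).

53500 Pa

The volume flow rate is constant, so v₂ = (A₁/A₂)v₁ = (54.1/4.15)·1.50 = 19.5 m/s.
Energy conservation along the streamline gives P₂ = P₁ − ½ρ(v₂² − v₁²) − ρg(h₂ − h₁).
P₂ = 246000 + ½·807·(1.50² − 19.5²) − 807·9.81·(+4.98) = 246000 + (-153000) − (39400) = 53500 Pa.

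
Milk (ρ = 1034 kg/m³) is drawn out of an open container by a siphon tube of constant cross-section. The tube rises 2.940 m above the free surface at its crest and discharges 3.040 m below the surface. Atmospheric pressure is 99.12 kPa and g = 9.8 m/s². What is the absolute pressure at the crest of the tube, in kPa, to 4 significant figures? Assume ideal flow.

P_top = 38.52 kPa

The outlet speed comes from Torricelli: v = √(2g·3.040) = 7.719 m/s.
The bore is uniform, so the speed at the crest is the same v. Bernoulli surface→crest: P_atm = P_top + ½ρv² + ρg·h_top.
P_top = 99120 − ½·1034·7.719² − 1034·9.8·2.940 = 38520 Pa.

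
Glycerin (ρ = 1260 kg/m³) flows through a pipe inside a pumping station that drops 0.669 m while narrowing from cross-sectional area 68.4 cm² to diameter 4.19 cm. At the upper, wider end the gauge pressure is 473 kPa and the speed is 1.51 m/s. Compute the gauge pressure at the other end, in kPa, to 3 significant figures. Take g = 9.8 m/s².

P₂ ≈ 447 kPa

By continuity, v₂ = v₁·A₁/A₂ = 1.51·(68.4/13.8) = 7.49 m/s.
Bernoulli: P₁ + ½ρv₁² + ρg h₁ = P₂ + ½ρv₂² + ρg h₂, so P₂ = P₁ + ½ρ(v₁² − v₂²) − ρg(h₂ − h₁).
P₂ = 473000 + ½·1260·(1.51² − 7.49²) − 1260·9.8·(−0.669) = 473000 + (-33900) − (-8260) = 447000 Pa.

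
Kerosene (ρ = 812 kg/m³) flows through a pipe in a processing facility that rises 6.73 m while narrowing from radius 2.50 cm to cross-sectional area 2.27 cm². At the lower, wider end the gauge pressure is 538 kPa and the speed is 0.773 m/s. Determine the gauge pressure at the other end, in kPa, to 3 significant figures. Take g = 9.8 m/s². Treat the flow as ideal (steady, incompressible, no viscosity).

Mass conservation (A₁v₁ = A₂v₂) gives v₂ = 0.773 × 19.6/2.27 = 6.69 m/s.
Applying Bernoulli between the two ends and solving for P₂: P₂ = P₁ + ½ρ(v₁² − v₂²) − ρgΔh.
P₂ = 538000 + ½·812·(0.773² − 6.69²) − 812·9.8·(+6.73) = 538000 + (-17900) − (53600) = 467000 Pa.

P₂ ≈ 467 kPa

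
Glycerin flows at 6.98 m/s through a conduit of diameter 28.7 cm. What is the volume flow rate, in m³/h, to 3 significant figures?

Q = A·v = 0.0647 m² × 6.98 m/s = 0.452 m³/s.
Converting: 0.452 m³/s × 3600 = 1630 m³/h.

Q = 1630 m³/h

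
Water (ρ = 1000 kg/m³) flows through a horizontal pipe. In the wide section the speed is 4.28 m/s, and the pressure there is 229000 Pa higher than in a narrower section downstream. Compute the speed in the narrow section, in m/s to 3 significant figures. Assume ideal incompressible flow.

21.8 m/s

With h₁ = h₂, rearranging Bernoulli gives v₂ = √(v₁² + 2ΔP/ρ).
v₂ = √(4.28² + 2·229000/1000) = √(18.3 + 458) = 21.8 m/s.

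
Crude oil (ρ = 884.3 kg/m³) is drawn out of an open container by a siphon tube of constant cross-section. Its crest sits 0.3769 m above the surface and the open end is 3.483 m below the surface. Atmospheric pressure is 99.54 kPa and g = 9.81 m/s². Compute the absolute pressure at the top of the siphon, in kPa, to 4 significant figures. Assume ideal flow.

Bernoulli surface→outlet gives ½v² = g·h_out, so v = √(2·9.81·3.483) = 8.267 m/s.
Continuity keeps v the same throughout the tube; from surface to crest, P_atm + 0 = P_top + ½ρv² + ρg·h_top.
P_top = 99540 − ½·884.3·8.267² − 884.3·9.81·0.3769 = 66060 Pa.

P_top = 66.06 kPa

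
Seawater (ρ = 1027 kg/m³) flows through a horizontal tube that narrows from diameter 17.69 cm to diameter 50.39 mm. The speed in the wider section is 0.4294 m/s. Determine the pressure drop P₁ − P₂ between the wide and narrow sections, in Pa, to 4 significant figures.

14290 Pa

Mass conservation (A₁v₁ = A₂v₂) gives v₂ = 0.4294 × 245.8/19.94 = 5.292 m/s.
Bernoulli (h₁ = h₂): P₁ − P₂ = ½ρ(v₂² − v₁²).
P₁ − P₂ = ½·1027·(5.292² − 0.4294²) = ½·1027·27.82 = 14290 Pa.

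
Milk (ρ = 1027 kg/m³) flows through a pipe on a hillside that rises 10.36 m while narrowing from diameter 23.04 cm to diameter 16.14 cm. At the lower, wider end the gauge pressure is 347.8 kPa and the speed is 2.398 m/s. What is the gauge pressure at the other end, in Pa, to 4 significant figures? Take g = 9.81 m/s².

The volume flow rate is constant, so v₂ = (A₁/A₂)v₁ = (416.9/204.6)·2.398 = 4.887 m/s.
Energy conservation along the streamline gives P₂ = P₁ − ½ρ(v₂² − v₁²) − ρg(h₂ − h₁).
P₂ = 347800 + ½·1027·(2.398² − 4.887²) − 1027·9.81·(+10.36) = 347800 + (-9309) − (104400) = 234100 Pa.

P₂ ≈ 234100 Pa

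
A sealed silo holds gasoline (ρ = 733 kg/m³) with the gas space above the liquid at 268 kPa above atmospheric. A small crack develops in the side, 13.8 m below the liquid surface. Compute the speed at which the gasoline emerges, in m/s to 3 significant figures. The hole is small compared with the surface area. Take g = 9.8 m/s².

Take point 1 at the surface (v₁ ≈ 0) and point 2 at the hole (at atmospheric pressure). Bernoulli: P₁ + ρg h = P_atm + ½ρv₂².
With P₁ − P_atm = 268000 Pa, v₂ = √(2gh + 2ΔP/ρ) = √(2·9.8·13.8 + 2·268000/733) = 31.6 m/s.

v ≈ 31.6 m/s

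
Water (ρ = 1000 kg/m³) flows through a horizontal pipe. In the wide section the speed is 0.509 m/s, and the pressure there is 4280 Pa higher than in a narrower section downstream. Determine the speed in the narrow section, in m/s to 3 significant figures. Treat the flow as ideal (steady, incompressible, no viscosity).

With h₁ = h₂, rearranging Bernoulli gives v₂ = √(v₁² + 2ΔP/ρ).
v₂ = √(0.509² + 2·4280/1000) = √(0.259 + 8.56) = 2.97 m/s.

2.97 m/s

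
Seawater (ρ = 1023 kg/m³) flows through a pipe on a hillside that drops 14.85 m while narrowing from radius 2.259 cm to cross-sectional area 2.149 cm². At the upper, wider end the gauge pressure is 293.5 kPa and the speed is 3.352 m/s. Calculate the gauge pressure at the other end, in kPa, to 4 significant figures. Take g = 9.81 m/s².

By continuity, v₂ = v₁·A₁/A₂ = 3.352·(16.03/2.149) = 25.01 m/s.
Energy conservation along the streamline gives P₂ = P₁ − ½ρ(v₂² − v₁²) − ρg(h₂ − h₁).
P₂ = 293500 + ½·1023·(3.352² − 25.01²) − 1023·9.81·(−14.85) = 293500 + (-314100) − (-149000) = 128400 Pa.

P₂ ≈ 128.4 kPa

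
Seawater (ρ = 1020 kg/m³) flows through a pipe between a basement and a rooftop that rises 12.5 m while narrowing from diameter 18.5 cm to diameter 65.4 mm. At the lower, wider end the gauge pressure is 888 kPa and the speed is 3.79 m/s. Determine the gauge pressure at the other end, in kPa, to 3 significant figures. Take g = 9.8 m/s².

P₂ ≈ 301 kPa

Mass conservation (A₁v₁ = A₂v₂) gives v₂ = 3.79 × 269/33.6 = 30.3 m/s.
Applying Bernoulli between the two ends and solving for P₂: P₂ = P₁ + ½ρ(v₁² − v₂²) − ρgΔh.
P₂ = 888000 + ½·1020·(3.79² − 30.3²) − 1020·9.8·(+12.5) = 888000 + (-462000) − (125000) = 301000 Pa.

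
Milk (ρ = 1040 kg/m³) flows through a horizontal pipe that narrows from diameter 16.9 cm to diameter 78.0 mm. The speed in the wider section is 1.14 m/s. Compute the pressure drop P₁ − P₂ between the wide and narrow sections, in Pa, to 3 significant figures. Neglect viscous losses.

The volume flow rate is constant, so v₂ = (A₁/A₂)v₁ = (224/47.8)·1.14 = 5.35 m/s.
With no height change, Bernoulli's equation is P₁ + ½ρv₁² = P₂ + ½ρv₂².
P₁ − P₂ = ½·1040·(5.35² − 1.14²) = ½·1040·27.3 = 14200 Pa.

ΔP = 14200 Pa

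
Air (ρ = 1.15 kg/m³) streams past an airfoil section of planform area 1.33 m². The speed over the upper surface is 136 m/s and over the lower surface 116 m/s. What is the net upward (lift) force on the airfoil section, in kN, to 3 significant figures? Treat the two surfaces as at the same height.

From P + ½ρv² = const at equal height, P_low − P_up = ½ρ(v_up² − v_low²).
ΔP = ½·1.15·(136² − 116²) = 2900 Pa.
Lift = ΔP · A = 2900 × 1.33 = 3850 N.

F ≈ 3.85 kN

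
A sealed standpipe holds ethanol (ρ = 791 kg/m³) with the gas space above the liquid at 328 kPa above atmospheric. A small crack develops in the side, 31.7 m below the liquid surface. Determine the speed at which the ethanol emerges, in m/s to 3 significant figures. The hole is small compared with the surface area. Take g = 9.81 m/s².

Take point 1 at the surface (v₁ ≈ 0) and point 2 at the hole (at atmospheric pressure). Bernoulli: P₁ + ρg h = P_atm + ½ρv₂².
With P₁ − P_atm = 328000 Pa, v₂ = √(2gh + 2ΔP/ρ) = √(2·9.81·31.7 + 2·328000/791) = 38.1 m/s.

v ≈ 38.1 m/s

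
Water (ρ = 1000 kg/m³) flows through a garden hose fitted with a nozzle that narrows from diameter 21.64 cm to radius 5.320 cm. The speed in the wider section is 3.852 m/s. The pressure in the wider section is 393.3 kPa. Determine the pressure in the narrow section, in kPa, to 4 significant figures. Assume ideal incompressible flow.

Mass conservation (A₁v₁ = A₂v₂) gives v₂ = 3.852 × 367.8/88.91 = 15.93 m/s.
With no height change, Bernoulli's equation is P₁ + ½ρv₁² = P₂ + ½ρv₂².
P₂ = P₁ − ½ρ(v₂² − v₁²) = 393300 − ½·1000·(15.93² − 3.852²) = 393300 − 119500 = 273800 Pa.

273.8 kPa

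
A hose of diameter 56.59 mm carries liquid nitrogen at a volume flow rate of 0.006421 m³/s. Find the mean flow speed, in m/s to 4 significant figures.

Q = 0.006421 m³/s = 0.006421 m³/s.
v = Q/A = 0.006421 / 0.002515 = 2.553 m/s.

2.553 m/s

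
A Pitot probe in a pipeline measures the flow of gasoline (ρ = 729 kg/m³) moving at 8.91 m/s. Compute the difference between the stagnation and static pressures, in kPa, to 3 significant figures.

ΔP = 28.9 kPa

The dynamic pressure equals the rise in static pressure at the stagnation point: ΔP = ½ρv².
ΔP = ½·729·8.91² = 28900 Pa.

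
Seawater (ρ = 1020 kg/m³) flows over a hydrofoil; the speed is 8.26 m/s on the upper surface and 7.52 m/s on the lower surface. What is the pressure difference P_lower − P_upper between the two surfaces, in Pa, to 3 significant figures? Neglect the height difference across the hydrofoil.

ΔP ≈ 5960 Pa

The pressure is lower where the speed is higher: ΔP = ½ρ(v_up² − v_low²).
ΔP = ½·1020·(8.26² − 7.52²) = 5960 Pa.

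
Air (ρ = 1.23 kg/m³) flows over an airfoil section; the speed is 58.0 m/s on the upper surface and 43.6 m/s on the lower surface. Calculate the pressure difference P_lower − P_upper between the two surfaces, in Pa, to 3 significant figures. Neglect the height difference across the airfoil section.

ΔP ≈ 900 Pa

With negligible Δh, P + ½ρv² is constant, so P_low − P_up = ½ρ(v_up² − v_low²).
ΔP = ½·1.23·(58.0² − 43.6²) = 900 Pa.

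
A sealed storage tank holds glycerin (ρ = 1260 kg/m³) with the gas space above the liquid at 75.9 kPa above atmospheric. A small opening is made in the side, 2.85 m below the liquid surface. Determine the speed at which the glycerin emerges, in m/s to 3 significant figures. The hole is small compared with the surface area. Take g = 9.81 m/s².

v ≈ 13.3 m/s

Take point 1 at the surface (v₁ ≈ 0) and point 2 at the hole (at atmospheric pressure). Bernoulli: P₁ + ρg h = P_atm + ½ρv₂².
With P₁ − P_atm = 75900 Pa, v₂ = √(2gh + 2ΔP/ρ) = √(2·9.81·2.85 + 2·75900/1260) = 13.3 m/s.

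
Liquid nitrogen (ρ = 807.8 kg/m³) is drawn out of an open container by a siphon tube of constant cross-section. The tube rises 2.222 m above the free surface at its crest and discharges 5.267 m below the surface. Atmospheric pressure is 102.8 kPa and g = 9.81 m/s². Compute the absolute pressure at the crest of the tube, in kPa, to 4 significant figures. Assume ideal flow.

43.45 kPa

From the surface to the outlet (both open to atmosphere, surface at rest): v = √(2g·h_out) = √(2·9.81·5.267) = 10.17 m/s.
Continuity keeps v the same throughout the tube; from surface to crest, P_atm + 0 = P_top + ½ρv² + ρg·h_top.
P_top = 102800 − ½·807.8·10.17² − 807.8·9.81·2.222 = 43450 Pa.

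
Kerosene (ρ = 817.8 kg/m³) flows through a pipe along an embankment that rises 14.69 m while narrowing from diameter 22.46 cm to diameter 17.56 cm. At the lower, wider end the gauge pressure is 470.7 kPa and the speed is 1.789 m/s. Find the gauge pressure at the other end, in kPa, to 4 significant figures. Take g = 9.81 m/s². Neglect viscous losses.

P₂ ≈ 350.7 kPa

The volume flow rate is constant, so v₂ = (A₁/A₂)v₁ = (396.2/242.2)·1.789 = 2.927 m/s.
Energy conservation along the streamline gives P₂ = P₁ − ½ρ(v₂² − v₁²) − ρg(h₂ − h₁).
P₂ = 470700 + ½·817.8·(1.789² − 2.927²) − 817.8·9.81·(+14.69) = 470700 + (-2194) − (117900) = 350700 Pa.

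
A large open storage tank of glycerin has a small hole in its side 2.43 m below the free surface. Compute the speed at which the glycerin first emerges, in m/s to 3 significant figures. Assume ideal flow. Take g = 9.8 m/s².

v = 6.90 m/s

With the surface at rest and both surface and jet at atmospheric pressure, Bernoulli gives ρg h = ½ρv², so v = √(2gh) = √(2·9.8·2.43) = 6.90 m/s.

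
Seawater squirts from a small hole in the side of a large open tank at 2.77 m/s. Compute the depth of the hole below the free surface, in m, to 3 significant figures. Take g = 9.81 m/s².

Torricelli: v = √(2gh), so h = v²/(2g).
h = 2.77²/(2·9.81) = 7.67/19.62 = 0.391 m.

0.391 m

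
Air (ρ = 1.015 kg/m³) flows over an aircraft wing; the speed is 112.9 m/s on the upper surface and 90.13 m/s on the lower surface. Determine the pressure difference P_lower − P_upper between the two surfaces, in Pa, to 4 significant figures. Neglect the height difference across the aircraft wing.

ΔP = 2346 Pa

The pressure is lower where the speed is higher: ΔP = ½ρ(v_up² − v_low²).
ΔP = ½·1.015·(112.9² − 90.13²) = 2346 Pa.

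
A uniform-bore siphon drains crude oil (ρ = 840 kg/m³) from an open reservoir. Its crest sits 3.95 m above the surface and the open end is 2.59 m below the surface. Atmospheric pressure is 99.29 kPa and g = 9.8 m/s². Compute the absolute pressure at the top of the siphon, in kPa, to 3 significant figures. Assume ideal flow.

Bernoulli surface→outlet gives ½v² = g·h_out, so v = √(2·9.8·2.59) = 7.12 m/s.
With constant cross-section the crest speed equals v; applying Bernoulli from the surface up to the crest, P_top = P_atm − ½ρv² − ρg·h_top.
P_top = 99290 − ½·840·7.12² − 840·9.8·3.95 = 45500 Pa.

P_top ≈ 45.5 kPa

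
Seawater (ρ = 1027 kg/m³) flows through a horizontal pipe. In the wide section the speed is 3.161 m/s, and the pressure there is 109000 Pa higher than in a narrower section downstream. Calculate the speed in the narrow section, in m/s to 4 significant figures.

With h₁ = h₂, rearranging Bernoulli gives v₂ = √(v₁² + 2ΔP/ρ).
v₂ = √(3.161² + 2·109000/1027) = √(9.992 + 212.3) = 14.91 m/s.

v₂ = 14.91 m/s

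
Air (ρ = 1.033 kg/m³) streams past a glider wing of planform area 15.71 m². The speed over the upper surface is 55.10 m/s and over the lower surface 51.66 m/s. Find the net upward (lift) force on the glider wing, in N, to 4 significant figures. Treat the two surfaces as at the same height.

The faster flow above has the lower pressure; Bernoulli (same height) gives ΔP = ½ρ(v_up² − v_low²).
ΔP = ½·1.033·(55.10² − 51.66²) = 189.7 Pa.
Lift = ΔP · A = 189.7 × 15.71 = 2980 N.

2980 N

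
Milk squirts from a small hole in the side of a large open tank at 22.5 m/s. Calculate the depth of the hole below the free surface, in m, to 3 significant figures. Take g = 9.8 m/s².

25.8 m

For a small hole in a large open tank, ½v² = gh, giving h = v²/(2g).
h = 22.5²/(2·9.8) = 506/19.60 = 25.8 m.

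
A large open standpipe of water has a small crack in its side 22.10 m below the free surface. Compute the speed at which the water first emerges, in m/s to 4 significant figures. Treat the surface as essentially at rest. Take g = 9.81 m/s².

Torricelli's result v = √(2gh) gives v = √(2·9.81·22.10) = 20.82 m/s.

v ≈ 20.82 m/s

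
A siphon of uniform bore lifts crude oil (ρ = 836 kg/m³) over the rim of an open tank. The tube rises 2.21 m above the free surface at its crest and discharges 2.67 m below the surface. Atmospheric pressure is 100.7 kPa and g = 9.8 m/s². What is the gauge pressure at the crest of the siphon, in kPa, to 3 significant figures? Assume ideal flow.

P_gauge ≈ -40.0 kPa

Bernoulli surface→outlet gives ½v² = g·h_out, so v = √(2·9.8·2.67) = 7.23 m/s.
The bore is uniform, so the speed at the crest is the same v. Bernoulli surface→crest: P_atm = P_top + ½ρv² + ρg·h_top.
P_top = 100700 − ½·836·7.23² − 836·9.8·2.21 = 60700 Pa. So P_gauge = P_top − P_atm = -40000 Pa.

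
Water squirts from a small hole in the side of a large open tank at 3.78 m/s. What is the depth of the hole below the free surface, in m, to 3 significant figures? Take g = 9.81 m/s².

h ≈ 0.728 m

Torricelli: v = √(2gh), so h = v²/(2g).
h = 3.78²/(2·9.81) = 14.3/19.62 = 0.728 m.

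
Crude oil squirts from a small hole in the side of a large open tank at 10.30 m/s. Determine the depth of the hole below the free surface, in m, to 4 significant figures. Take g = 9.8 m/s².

Torricelli: v = √(2gh), so h = v²/(2g).
h = 10.30²/(2·9.8) = 106.1/19.60 = 5.413 m.

h ≈ 5.413 m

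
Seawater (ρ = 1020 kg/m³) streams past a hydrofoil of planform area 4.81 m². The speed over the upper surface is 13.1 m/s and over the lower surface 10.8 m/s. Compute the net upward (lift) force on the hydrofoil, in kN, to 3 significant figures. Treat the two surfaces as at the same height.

F = 135 kN

With equal heights on the two surfaces, Bernoulli gives P_lower − P_upper = ½ρ(v_upper² − v_lower²).
ΔP = ½·1020·(13.1² − 10.8²) = 28000 Pa.
Lift = ΔP · A = 28000 × 4.81 = 135000 N.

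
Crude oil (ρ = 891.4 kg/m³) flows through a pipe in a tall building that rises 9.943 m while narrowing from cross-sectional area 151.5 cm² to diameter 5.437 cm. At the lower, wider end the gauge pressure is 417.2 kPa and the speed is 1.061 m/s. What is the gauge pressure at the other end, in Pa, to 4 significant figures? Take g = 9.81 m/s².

Continuity gives A₁v₁ = A₂v₂, so v₂ = (151.5 cm²)/(23.22 cm²) × 1.061 m/s = 6.923 m/s.
Energy conservation along the streamline gives P₂ = P₁ − ½ρ(v₂² − v₁²) − ρg(h₂ − h₁).
P₂ = 417200 + ½·891.4·(1.061² − 6.923²) − 891.4·9.81·(+9.943) = 417200 + (-20860) − (86950) = 309400 Pa.

P₂ ≈ 309400 Pa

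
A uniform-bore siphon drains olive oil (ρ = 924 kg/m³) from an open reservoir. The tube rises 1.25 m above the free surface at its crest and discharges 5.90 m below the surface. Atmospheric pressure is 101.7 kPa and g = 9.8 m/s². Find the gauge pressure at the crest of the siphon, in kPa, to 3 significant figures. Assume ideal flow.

From the surface to the outlet (both open to atmosphere, surface at rest): v = √(2g·h_out) = √(2·9.8·5.90) = 10.8 m/s.
The bore is uniform, so the speed at the crest is the same v. Bernoulli surface→crest: P_atm = P_top + ½ρv² + ρg·h_top.
P_top = 101700 − ½·924·10.8² − 924·9.8·1.25 = 37000 Pa. So P_gauge = P_top − P_atm = -64700 Pa.

P_gauge ≈ -64.7 kPa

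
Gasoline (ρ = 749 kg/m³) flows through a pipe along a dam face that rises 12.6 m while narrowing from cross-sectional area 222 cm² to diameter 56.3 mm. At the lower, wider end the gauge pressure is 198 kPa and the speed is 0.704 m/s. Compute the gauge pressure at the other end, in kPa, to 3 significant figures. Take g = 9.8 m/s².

Mass conservation (A₁v₁ = A₂v₂) gives v₂ = 0.704 × 222/24.9 = 6.28 m/s.
Energy conservation along the streamline gives P₂ = P₁ − ½ρ(v₂² − v₁²) − ρg(h₂ − h₁).
P₂ = 198000 + ½·749·(0.704² − 6.28²) − 749·9.8·(+12.6) = 198000 + (-14600) − (92500) = 90900 Pa.

P₂ ≈ 90.9 kPa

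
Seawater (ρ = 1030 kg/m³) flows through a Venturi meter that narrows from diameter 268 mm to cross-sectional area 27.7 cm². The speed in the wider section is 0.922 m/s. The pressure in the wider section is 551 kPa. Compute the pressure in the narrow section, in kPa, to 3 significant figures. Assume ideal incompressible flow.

P₂ = 370 kPa

The volume flow rate is constant, so v₂ = (A₁/A₂)v₁ = (564/27.7)·0.922 = 18.8 m/s.
Along the horizontal streamline, P + ½ρv² is constant.
P₂ = P₁ − ½ρ(v₂² − v₁²) = 551000 − ½·1030·(18.8² − 0.922²) = 551000 − 181000 = 370000 Pa.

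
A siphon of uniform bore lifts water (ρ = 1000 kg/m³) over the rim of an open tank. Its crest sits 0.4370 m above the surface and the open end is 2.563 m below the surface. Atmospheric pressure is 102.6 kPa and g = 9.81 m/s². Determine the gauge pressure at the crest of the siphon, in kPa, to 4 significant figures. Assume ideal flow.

-29.43 kPa

Bernoulli surface→outlet gives ½v² = g·h_out, so v = √(2·9.81·2.563) = 7.091 m/s.
Continuity keeps v the same throughout the tube; from surface to crest, P_atm + 0 = P_top + ½ρv² + ρg·h_top.
P_top = 102600 − ½·1000·7.091² − 1000·9.81·0.4370 = 73170 Pa. So P_gauge = P_top − P_atm = -29430 Pa.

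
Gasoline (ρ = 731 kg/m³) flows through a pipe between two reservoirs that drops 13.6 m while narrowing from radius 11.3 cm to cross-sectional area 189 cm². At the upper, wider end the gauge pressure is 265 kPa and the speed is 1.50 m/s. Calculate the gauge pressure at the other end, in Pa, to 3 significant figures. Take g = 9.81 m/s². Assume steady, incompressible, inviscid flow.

By continuity, v₂ = v₁·A₁/A₂ = 1.50·(401/189) = 3.18 m/s.
Applying Bernoulli between the two ends and solving for P₂: P₂ = P₁ + ½ρ(v₁² − v₂²) − ρgΔh.
P₂ = 265000 + ½·731·(1.50² − 3.18²) − 731·9.81·(−13.6) = 265000 + (-2880) − (-97500) = 360000 Pa.

P₂ = 360000 Pa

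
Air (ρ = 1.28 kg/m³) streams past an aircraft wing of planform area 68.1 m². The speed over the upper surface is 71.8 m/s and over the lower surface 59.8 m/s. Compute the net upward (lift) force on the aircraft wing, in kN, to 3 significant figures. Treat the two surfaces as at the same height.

F ≈ 68.8 kN

From P + ½ρv² = const at equal height, P_low − P_up = ½ρ(v_up² − v_low²).
ΔP = ½·1.28·(71.8² − 59.8²) = 1010 Pa.
Lift = ΔP · A = 1010 × 68.1 = 68800 N.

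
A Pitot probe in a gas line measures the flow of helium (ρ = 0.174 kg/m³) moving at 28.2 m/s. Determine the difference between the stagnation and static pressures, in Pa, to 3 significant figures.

ΔP ≈ 69.2 Pa

The dynamic pressure equals the rise in static pressure at the stagnation point: ΔP = ½ρv².
ΔP = ½·0.174·28.2² = 69.2 Pa.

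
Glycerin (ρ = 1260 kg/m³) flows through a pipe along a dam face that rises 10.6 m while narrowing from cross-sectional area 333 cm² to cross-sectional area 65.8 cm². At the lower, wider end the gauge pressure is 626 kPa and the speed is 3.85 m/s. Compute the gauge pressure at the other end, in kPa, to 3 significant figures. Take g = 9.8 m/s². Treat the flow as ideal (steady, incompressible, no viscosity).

The volume flow rate is constant, so v₂ = (A₁/A₂)v₁ = (333/65.8)·3.85 = 19.5 m/s.
Applying Bernoulli between the two ends and solving for P₂: P₂ = P₁ + ½ρ(v₁² − v₂²) − ρgΔh.
P₂ = 626000 + ½·1260·(3.85² − 19.5²) − 1260·9.8·(+10.6) = 626000 + (-230000) − (131000) = 265000 Pa.

P₂ ≈ 265 kPa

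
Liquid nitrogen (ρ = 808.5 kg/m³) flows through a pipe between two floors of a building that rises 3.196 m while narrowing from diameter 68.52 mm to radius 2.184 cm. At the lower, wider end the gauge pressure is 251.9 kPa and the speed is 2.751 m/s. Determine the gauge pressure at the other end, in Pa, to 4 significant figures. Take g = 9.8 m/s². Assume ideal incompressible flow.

P₂ = 211100 Pa

Continuity gives A₁v₁ = A₂v₂, so v₂ = (36.87 cm²)/(14.98 cm²) × 2.751 m/s = 6.770 m/s.
Bernoulli: P₁ + ½ρv₁² + ρg h₁ = P₂ + ½ρv₂² + ρg h₂, so P₂ = P₁ + ½ρ(v₁² − v₂²) − ρg(h₂ − h₁).
P₂ = 251900 + ½·808.5·(2.751² − 6.770²) − 808.5·9.8·(+3.196) = 251900 + (-15470) − (25320) = 211100 Pa.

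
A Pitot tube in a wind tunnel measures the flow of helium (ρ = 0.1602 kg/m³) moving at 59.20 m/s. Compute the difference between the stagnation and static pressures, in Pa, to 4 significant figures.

The dynamic pressure equals the rise in static pressure at the stagnation point: ΔP = ½ρv².
ΔP = ½·0.1602·59.20² = 280.7 Pa.

ΔP ≈ 280.7 Pa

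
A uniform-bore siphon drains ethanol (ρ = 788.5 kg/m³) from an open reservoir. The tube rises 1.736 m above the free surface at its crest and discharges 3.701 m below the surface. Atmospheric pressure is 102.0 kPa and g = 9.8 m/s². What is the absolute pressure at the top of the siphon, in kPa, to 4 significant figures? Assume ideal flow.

The outlet speed comes from Torricelli: v = √(2g·3.701) = 8.517 m/s.
Continuity keeps v the same throughout the tube; from surface to crest, P_atm + 0 = P_top + ½ρv² + ρg·h_top.
P_top = 102000 − ½·788.5·8.517² − 788.5·9.8·1.736 = 59990 Pa.

P_top ≈ 59.99 kPa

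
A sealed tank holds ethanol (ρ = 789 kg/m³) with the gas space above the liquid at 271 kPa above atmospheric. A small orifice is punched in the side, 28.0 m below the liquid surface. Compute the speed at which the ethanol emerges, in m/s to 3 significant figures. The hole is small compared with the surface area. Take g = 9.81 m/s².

35.2 m/s

Take point 1 at the surface (v₁ ≈ 0) and point 2 at the hole (at atmospheric pressure). Bernoulli: P₁ + ρg h = P_atm + ½ρv₂².
With P₁ − P_atm = 271000 Pa, v₂ = √(2gh + 2ΔP/ρ) = √(2·9.81·28.0 + 2·271000/789) = 35.2 m/s.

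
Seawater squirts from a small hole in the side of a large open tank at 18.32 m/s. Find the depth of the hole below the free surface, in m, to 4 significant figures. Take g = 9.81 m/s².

Inverting v = √(2gh) gives h = v² / 2g.
h = 18.32²/(2·9.81) = 335.6/19.62 = 17.11 m.

17.11 m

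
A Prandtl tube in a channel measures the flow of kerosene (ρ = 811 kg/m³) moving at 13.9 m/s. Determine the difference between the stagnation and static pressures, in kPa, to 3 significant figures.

The dynamic pressure equals the rise in static pressure at the stagnation point: ΔP = ½ρv².
ΔP = ½·811·13.9² = 78300 Pa.

ΔP = 78.3 kPa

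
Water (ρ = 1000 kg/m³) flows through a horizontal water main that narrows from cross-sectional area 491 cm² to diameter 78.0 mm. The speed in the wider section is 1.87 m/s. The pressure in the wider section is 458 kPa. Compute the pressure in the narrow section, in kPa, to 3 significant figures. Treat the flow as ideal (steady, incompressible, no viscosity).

P₂ = 275 kPa

Continuity gives A₁v₁ = A₂v₂, so v₂ = (491 cm²)/(47.8 cm²) × 1.87 m/s = 19.2 m/s.
The pipe is horizontal, so Bernoulli reduces to P₁ + ½ρv₁² = P₂ + ½ρv₂².
P₂ = P₁ − ½ρ(v₂² − v₁²) = 458000 − ½·1000·(19.2² − 1.87²) = 458000 − 183000 = 275000 Pa.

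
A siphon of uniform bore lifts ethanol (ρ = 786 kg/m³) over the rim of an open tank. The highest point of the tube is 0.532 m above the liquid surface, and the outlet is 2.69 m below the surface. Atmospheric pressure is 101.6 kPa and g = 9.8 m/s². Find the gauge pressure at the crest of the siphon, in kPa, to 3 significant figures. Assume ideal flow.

P_gauge = -24.8 kPa

Bernoulli surface→outlet gives ½v² = g·h_out, so v = √(2·9.8·2.69) = 7.26 m/s.
With constant cross-section the crest speed equals v; applying Bernoulli from the surface up to the crest, P_top = P_atm − ½ρv² − ρg·h_top.
P_top = 101600 − ½·786·7.26² − 786·9.8·0.532 = 76800 Pa. So P_gauge = P_top − P_atm = -24800 Pa.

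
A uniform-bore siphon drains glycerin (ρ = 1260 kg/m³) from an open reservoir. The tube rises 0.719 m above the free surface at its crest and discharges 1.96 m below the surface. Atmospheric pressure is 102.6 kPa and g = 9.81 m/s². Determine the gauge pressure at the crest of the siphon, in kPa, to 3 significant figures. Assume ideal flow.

P_gauge = -33.1 kPa

The outlet speed comes from Torricelli: v = √(2g·1.96) = 6.20 m/s.
The bore is uniform, so the speed at the crest is the same v. Bernoulli surface→crest: P_atm = P_top + ½ρv² + ρg·h_top.
P_top = 102600 − ½·1260·6.20² − 1260·9.81·0.719 = 69500 Pa. So P_gauge = P_top − P_atm = -33100 Pa.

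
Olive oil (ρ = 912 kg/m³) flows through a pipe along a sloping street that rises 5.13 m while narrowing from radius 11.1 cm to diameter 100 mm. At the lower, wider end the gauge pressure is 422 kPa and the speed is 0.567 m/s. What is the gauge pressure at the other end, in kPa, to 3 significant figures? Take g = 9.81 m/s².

By continuity, v₂ = v₁·A₁/A₂ = 0.567·(387/78.5) = 2.79 m/s.
Energy conservation along the streamline gives P₂ = P₁ − ½ρ(v₂² − v₁²) − ρg(h₂ − h₁).
P₂ = 422000 + ½·912·(0.567² − 2.79²) − 912·9.81·(+5.13) = 422000 + (-3410) − (45900) = 373000 Pa.

P₂ ≈ 373 kPa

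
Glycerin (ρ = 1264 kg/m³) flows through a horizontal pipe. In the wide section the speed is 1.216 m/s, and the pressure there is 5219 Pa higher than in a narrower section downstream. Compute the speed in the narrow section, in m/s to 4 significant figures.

v₂ ≈ 3.120 m/s

With h₁ = h₂, rearranging Bernoulli gives v₂ = √(v₁² + 2ΔP/ρ).
v₂ = √(1.216² + 2·5219/1264) = √(1.479 + 8.258) = 3.120 m/s.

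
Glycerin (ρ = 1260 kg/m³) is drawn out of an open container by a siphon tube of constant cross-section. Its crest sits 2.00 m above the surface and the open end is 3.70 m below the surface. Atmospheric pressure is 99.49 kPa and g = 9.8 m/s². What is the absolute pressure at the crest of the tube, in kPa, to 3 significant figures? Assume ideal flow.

The outlet speed comes from Torricelli: v = √(2g·3.70) = 8.52 m/s.
Continuity keeps v the same throughout the tube; from surface to crest, P_atm + 0 = P_top + ½ρv² + ρg·h_top.
P_top = 99490 − ½·1260·8.52² − 1260·9.8·2.00 = 29100 Pa.

29.1 kPa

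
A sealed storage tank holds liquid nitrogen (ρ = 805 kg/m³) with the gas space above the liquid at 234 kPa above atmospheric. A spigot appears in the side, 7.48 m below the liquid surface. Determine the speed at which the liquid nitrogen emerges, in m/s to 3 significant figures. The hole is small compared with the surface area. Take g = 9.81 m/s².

Take point 1 at the surface (v₁ ≈ 0) and point 2 at the hole (at atmospheric pressure). Bernoulli: P₁ + ρg h = P_atm + ½ρv₂².
With P₁ − P_atm = 234000 Pa, v₂ = √(2gh + 2ΔP/ρ) = √(2·9.81·7.48 + 2·234000/805) = 27.0 m/s.

v ≈ 27.0 m/s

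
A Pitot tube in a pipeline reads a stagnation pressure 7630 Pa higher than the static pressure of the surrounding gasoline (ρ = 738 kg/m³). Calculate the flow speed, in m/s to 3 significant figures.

v ≈ 4.55 m/s

The dynamic pressure equals the rise in static pressure at the stagnation point: ΔP = ½ρv².
v = √(2ΔP/ρ) = √(2·7630/738) = 4.55 m/s.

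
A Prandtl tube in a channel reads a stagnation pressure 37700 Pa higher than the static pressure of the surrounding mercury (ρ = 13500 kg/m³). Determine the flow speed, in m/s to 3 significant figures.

At the stagnation point the flow is brought to rest, so Bernoulli gives P_stag − P_static = ½ρv².
v = √(2ΔP/ρ) = √(2·37700/13500) = 2.36 m/s.

v ≈ 2.36 m/s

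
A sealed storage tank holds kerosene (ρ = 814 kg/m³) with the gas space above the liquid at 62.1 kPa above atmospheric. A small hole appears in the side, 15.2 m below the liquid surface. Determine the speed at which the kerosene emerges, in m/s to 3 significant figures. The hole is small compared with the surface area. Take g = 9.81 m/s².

Take point 1 at the surface (v₁ ≈ 0) and point 2 at the hole (at atmospheric pressure). Bernoulli: P₁ + ρg h = P_atm + ½ρv₂².
With P₁ − P_atm = 62100 Pa, v₂ = √(2gh + 2ΔP/ρ) = √(2·9.81·15.2 + 2·62100/814) = 21.2 m/s.

21.2 m/s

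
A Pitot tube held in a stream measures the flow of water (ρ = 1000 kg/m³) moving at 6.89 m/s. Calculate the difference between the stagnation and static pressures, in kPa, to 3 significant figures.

At the stagnation point the flow is brought to rest, so Bernoulli gives P_stag − P_static = ½ρv².
ΔP = ½·1000·6.89² = 23700 Pa.

ΔP = 23.7 kPa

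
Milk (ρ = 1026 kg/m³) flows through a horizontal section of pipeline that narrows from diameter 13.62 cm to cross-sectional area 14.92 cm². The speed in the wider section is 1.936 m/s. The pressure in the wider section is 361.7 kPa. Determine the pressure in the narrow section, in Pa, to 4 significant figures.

P₂ ≈ 180300 Pa

Continuity gives A₁v₁ = A₂v₂, so v₂ = (145.7 cm²)/(14.92 cm²) × 1.936 m/s = 18.91 m/s.
Bernoulli (h₁ = h₂): P₁ − P₂ = ½ρ(v₂² − v₁²).
P₂ = P₁ − ½ρ(v₂² − v₁²) = 361700 − ½·1026·(18.91² − 1.936²) = 361700 − 181400 = 180300 Pa.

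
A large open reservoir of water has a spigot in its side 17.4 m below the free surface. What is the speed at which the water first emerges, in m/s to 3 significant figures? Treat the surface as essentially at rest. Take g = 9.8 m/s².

v ≈ 18.5 m/s

Bernoulli from surface to hole (P equal, v_surface ≈ 0): v = √(2gh) = √(2×9.8×17.4) = 18.5 m/s.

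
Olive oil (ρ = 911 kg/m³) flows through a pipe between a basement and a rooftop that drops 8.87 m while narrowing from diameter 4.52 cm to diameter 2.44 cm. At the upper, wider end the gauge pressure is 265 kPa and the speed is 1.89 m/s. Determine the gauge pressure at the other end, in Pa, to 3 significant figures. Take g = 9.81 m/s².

By continuity, v₂ = v₁·A₁/A₂ = 1.89·(16.0/4.68) = 6.49 m/s.
Energy conservation along the streamline gives P₂ = P₁ − ½ρ(v₂² − v₁²) − ρg(h₂ − h₁).
P₂ = 265000 + ½·911·(1.89² − 6.49²) − 911·9.81·(−8.87) = 265000 + (-17500) − (-79300) = 327000 Pa.

P₂ = 327000 Pa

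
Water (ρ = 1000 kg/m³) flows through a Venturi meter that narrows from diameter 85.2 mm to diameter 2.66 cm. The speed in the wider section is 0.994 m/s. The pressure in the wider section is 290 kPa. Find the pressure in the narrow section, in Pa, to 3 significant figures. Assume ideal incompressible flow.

238000 Pa

By continuity, v₂ = v₁·A₁/A₂ = 0.994·(57.0/5.56) = 10.2 m/s.
Bernoulli (h₁ = h₂): P₁ − P₂ = ½ρ(v₂² − v₁²).
P₂ = P₁ − ½ρ(v₂² − v₁²) = 290000 − ½·1000·(10.2² − 0.994²) = 290000 − 51500 = 238000 Pa.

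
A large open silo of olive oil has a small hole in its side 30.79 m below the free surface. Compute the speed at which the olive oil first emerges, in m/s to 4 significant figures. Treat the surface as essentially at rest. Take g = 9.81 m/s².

Bernoulli from surface to hole (P equal, v_surface ≈ 0): v = √(2gh) = √(2×9.81×30.79) = 24.58 m/s.

v = 24.58 m/s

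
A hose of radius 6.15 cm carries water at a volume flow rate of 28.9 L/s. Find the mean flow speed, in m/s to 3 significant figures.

Q = 28.9 L/s = 0.0289 m³/s.
v = Q/A = 0.0289 / 0.0119 = 2.43 m/s.

2.43 m/s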